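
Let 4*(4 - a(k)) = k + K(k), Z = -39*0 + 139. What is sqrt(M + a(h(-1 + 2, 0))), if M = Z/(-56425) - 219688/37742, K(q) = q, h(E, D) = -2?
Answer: I*sqrt(37335582646994218)/212959235 ≈ 0.90733*I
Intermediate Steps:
Z = 139 (Z = 0 + 139 = 139)
M = -6200570769/1064796175 (M = 139/(-56425) - 219688/37742 = 139*(-1/56425) - 219688*1/37742 = -139/56425 - 109844/18871 = -6200570769/1064796175 ≈ -5.8232)
a(k) = 4 - k/2 (a(k) = 4 - (k + k)/4 = 4 - k/2)
sqrt(M + a(h(-1 + 2, 0))) = sqrt(-6200570769/1064796175 + (4 - 1/2*(-2))) = sqrt(-6200570769/1064796175 + (4 + 1)) = sqrt(-6200570769/1064796175 + 5) = sqrt(-876589894/1064796175) = I*sqrt(37335582646994218)/212959235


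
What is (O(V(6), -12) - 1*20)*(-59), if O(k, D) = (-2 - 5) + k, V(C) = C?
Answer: 1239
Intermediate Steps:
O(k, D) = -7 + k
(O(V(6), -12) - 1*20)*(-59) = ((-7 + 6) - 1*20)*(-59) = (-1 - 20)*(-59) = -21*(-59) = 1239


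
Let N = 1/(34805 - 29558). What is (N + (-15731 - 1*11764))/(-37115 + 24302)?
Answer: 144266264/67229811 ≈ 2.1459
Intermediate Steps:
N = 1/5247 ≈ 0.00019059
(N + (-15731 - 1*11764))/(-37115 + 24302) = (1/5247 + (-15731 - 1*11764))/(-37115 + 24302) = (1/5247 + (-15731 - 11764))/(-12813) = (1/5247 - 27495)*(-1/12813) = -144266264/5247*(-1/12813) = 144266264/67229811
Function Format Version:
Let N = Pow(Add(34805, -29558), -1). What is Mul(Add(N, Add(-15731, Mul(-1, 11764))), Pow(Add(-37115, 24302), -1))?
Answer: Rational(144266264, 67229811) ≈ 2.1459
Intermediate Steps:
N = Rational(1, 5247) (N = Pow(5247, -1) = Rational(1, 5247) ≈ 0.00019059)
Mul(Add(N, Add(-15731, Mul(-1, 11764))), Pow(Add(-37115, 24302), -1)) = Mul(Add(Rational(1, 5247), Add(-15731, Mul(-1, 11764))), Pow(Add(-37115, 24302), -1)) = Mul(Add(Rational(1, 5247), Add(-15731, -11764)), Pow(-12813, -1)) = Mul(Add(Rational(1, 5247), -27495), Rational(-1, 12813)) = Mul(Rational(-144266264, 5247), Rational(-1, 12813)) = Rational(144266264, 67229811)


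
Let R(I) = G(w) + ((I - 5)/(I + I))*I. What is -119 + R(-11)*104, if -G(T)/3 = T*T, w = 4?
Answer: -5943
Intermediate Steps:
G(T) = -3*T**2 (G(T) = -3*T*T = -3*T**2)
R(I) = -101/2 + I/2 (R(I) = -3*4**2 + ((I - 5)/(I + I))*I = -3*16 + ((-5 + I)/((2*I)))*I = -48 + ((-5 + I)*(1/(2*I)))*I = -48 + ((-5 + I)/(2*I))*I = -48 + (-5/2 + I/2) = -101/2 + I/2)
-119 + R(-11)*104 = -119 + (-101/2 + (1/2)*(-11))*104 = -119 + (-101/2 - 11/2)*104 = -119 - 56*104 = -119 - 5824 = -5943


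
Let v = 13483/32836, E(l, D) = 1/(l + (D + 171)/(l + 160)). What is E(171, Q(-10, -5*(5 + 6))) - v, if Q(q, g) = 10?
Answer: -377361495/932246876 ≈ -0.40479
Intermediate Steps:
E(l, D) = 1/(l + (171 + D)/(160 + l))
v = 13483/32836 (v = 13483*(1/32836) = 13483/32836 ≈ 0.41062)
E(171, Q(-10, -5*(5 + 6))) - v = (160 + 171)/(171 + 10 + 171**2 + 160*171) - 1*13483/32836 = 331/(171 + 10 + 29241 + 27360) - 13483/32836 = 331/56782 - 13483/32836 = -377361495/932246876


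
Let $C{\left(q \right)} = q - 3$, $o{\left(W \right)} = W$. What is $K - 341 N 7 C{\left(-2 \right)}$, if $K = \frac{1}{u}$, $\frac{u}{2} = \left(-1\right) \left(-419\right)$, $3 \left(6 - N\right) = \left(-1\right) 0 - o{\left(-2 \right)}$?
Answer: $\frac{160024483}{2514} \approx 63653.0$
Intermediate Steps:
$C{\left(q \right)} = -3 + q$ ($C{\left(q \right)} = q - 3 = -3 + q$)
$N = \frac{16}{3}$ ($N = 6 - \frac{\left(-1\right) 0 - -2}{3} = 6 - \frac{0 + 2}{3} = 6 - \frac{2}{3} = \frac{16}{3} \approx 5.3333$)
$u = 838$ ($u = 2 \left(\left(-1\right) \left(-419\right)\right) = 2 \cdot 419 = 838$)
$K = \frac{1}{838} \approx 0.0011933$
$K - 341 N 7 C{\left(-2 \right)} = \frac{1}{838} - 341 \cdot \frac{16}{3} \cdot 7 \left(-3 - 2\right) = \frac{1}{838} - 341 \cdot \frac{112}{3} \left(-5\right) = \frac{1}{838} - - \frac{190960}{3} = \frac{1}{838} + \frac{190960}{3} = \frac{160024483}{2514}$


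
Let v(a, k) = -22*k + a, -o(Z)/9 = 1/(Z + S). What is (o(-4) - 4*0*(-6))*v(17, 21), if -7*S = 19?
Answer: -28035/47 ≈ -596.49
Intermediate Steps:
S = -19/7 (S = -1/7*19 = -19/7 ≈ -2.7143)
o(Z) = -9/(-19/7 + Z) (o(Z) = -9/(Z - 19/7) = -9/(-19/7 + Z))
v(a, k) = a - 22*k
(o(-4) - 4*0*(-6))*v(17, 21) = (-63/(-19 + 7*(-4)) - 4*0*(-6))*(17 - 22*21) = (-63/(-19 - 28) + 0*(-6))*(17 - 462) = (-63/(-47) + 0)*(-445) = (-63*(-1/47) + 0)*(-445) = (63/47 + 0)*(-445) = (63/47)*(-445) = -28035/47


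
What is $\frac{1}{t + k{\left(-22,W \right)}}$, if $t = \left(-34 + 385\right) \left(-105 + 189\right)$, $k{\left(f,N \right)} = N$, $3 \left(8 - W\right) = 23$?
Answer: $\frac{3}{88453} \approx 3.3916 \cdot 10^{-5}$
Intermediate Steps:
$W = \frac{1}{3}$ ($W = 8 - \frac{23}{3} = \frac{1}{3} \approx 0.33333$)
$t = 29484$ ($t = 351 \cdot 84 = 29484$)
$\frac{1}{t + k{\left(-22,W \right)}} = \frac{1}{29484 + \frac{1}{3}} = \frac{1}{\frac{88453}{3}} = \frac{3}{88453}$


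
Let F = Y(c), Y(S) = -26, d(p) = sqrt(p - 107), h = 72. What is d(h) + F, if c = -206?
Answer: -26 + I*sqrt(35) ≈ -26.0 + 5.9161*I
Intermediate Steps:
d(p) = sqrt(-107 + p)
F = -26
d(h) + F = sqrt(-107 + 72) - 26 = sqrt(-35) - 26 = I*sqrt(35) - 26 = -26 + I*sqrt(35)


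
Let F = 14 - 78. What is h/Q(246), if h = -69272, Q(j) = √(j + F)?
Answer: -4948*√182/13 ≈ -5134.8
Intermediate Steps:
F = -64
Q(j) = √(-64 + j) (Q(j) = √(j - 64) = √(-64 + j))
h/Q(246) = -69272/√(-64 + 246) = -69272*√182/182 = -4948*√182/13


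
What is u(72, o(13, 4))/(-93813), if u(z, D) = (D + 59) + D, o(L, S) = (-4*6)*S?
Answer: 133/93813 ≈ 0.0014177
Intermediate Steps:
o(L, S) = -24*S
u(z, D) = 59 + 2*D (u(z, D) = (59 + D) + D = 59 + 2*D)
u(72, o(13, 4))/(-93813) = (59 + 2*(-24*4))/(-93813) = (59 + 2*(-96))*(-1/93813) = (59 - 192)*(-1/93813) = -133*(-1/93813) = 133/93813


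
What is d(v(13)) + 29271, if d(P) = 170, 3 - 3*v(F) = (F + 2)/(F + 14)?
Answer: 29441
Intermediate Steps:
v(F) = 1 - (2 + F)/(3*(14 + F)) (v(F) = 1 - (F + 2)/(3*(F + 14)) = 1 - (2 + F)/(3*(14 + F)))
d(v(13)) + 29271 = 170 + 29271 = 29441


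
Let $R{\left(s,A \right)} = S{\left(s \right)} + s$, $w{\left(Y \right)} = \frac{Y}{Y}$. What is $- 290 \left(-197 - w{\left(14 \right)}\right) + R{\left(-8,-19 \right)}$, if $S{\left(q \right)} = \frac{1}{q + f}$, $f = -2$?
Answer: $\frac{574119}{10} \approx 57412.0$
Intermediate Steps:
$S{\left(q \right)} = \frac{1}{-2 + q}$ ($S{\left(q \right)} = \frac{1}{q - 2} = \frac{1}{-2 + q}$)
$w{\left(Y \right)} = 1$
$R{\left(s,A \right)} = s + \frac{1}{-2 + s}$ ($R{\left(s,A \right)} = \frac{1}{-2 + s} + s = s + \frac{1}{-2 + s}$)
$- 290 \left(-197 - w{\left(14 \right)}\right) + R{\left(-8,-19 \right)} = - 290 \left(-197 - 1\right) + \frac{1 - 8 \left(-2 - 8\right)}{-2 - 8} = - 290 \left(-197 - 1\right) + \frac{1 - -80}{-10} = \left(-290\right) \left(-198\right) - \frac{1 + 80}{10} = 57420 - \frac{81}{10} = \frac{574119}{10}$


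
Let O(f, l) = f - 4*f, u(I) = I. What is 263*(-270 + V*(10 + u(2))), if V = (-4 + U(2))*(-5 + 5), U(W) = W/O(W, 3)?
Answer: -71010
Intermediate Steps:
O(f, l) = -3*f
U(W) = -⅓ (U(W) = W/((-3*W)) = W*(-1/(3*W)) = -⅓)
V = 0 (V = (-4 - ⅓)*(-5 + 5) = -13/3*0 = 0)
263*(-270 + V*(10 + u(2))) = 263*(-270 + 0*(10 + 2)) = 263*(-270 + 0*12) = 263*(-270 + 0) = 263*(-270) = -71010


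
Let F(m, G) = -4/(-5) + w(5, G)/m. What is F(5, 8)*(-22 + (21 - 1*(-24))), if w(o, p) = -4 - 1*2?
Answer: -46/5 ≈ -9.2000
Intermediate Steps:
w(o, p) = -6 (w(o, p) = -4 - 2 = -6)
F(m, G) = 4/5 - 6/m (F(m, G) = -4/(-5) - 6/m = -4*(-1/5) - 6/m = 4/5 - 6/m)
F(5, 8)*(-22 + (21 - 1*(-24))) = (4/5 - 6/5)*(-22 + (21 - 1*(-24))) = (4/5 - 6*1/5)*(-22 + (21 + 24)) = (4/5 - 6/5)*(-22 + 45) = -2/5*23 = -46/5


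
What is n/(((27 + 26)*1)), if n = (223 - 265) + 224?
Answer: 182/53 ≈ 3.4340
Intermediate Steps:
n = 182 (n = -42 + 224 = 182)
n/(((27 + 26)*1)) = 182/(((27 + 26)*1)) = 182/((53*1)) = 182/53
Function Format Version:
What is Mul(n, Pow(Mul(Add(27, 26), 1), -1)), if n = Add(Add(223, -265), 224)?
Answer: Rational(182, 53) ≈ 3.4340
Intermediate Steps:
n = 182 (n = Add(-42, 224) = 182)
Mul(n, Pow(Mul(Add(27, 26), 1), -1)) = Mul(182, Pow(Mul(Add(27, 26), 1), -1)) = Mul(182, Pow(Mul(53, 1), -1)) = Mul(182, Pow(53, -1)) = Mul(182, Rational(1, 53)) = Rational(182, 53)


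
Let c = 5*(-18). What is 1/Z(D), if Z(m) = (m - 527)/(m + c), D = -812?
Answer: 902/1339 ≈ 0.67364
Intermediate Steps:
c = -90
Z(m) = (-527 + m)/(-90 + m) (Z(m) = (m - 527)/(m - 90) = (-527 + m)/(-90 + m))
1/Z(D) = 1/((-527 - 812)/(-90 - 812)) = 1/(-1339/(-902)) = 1/(-1/902*(-1339)) = 1/(1339/902) = 902/1339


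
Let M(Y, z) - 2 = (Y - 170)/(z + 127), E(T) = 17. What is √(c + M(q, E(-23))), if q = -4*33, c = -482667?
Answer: I*√69504062/12 ≈ 694.74*I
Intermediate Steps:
q = -132
M(Y, z) = 2 + (-170 + Y)/(127 + z) (M(Y, z) = 2 + (Y - 170)/(z + 127) = 2 + (-170 + Y)/(127 + z))
√(c + M(q, E(-23))) = √(-482667 + (84 - 132 + 2*17)/(127 + 17)) = √(-482667 + (84 - 132 + 34)/144) = √(-482667 + (1/144)*(-14)) = √(-482667 - 7/72) = √(-34752031/72) = I*√69504062/12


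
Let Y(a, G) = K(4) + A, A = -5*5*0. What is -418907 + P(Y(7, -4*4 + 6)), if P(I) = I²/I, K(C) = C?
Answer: -418903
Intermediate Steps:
A = 0 (A = -25*0 = 0)
Y(a, G) = 4 (Y(a, G) = 4 + 0 = 4)
P(I) = I
-418907 + P(Y(7, -4*4 + 6)) = -418907 + 4 = -418903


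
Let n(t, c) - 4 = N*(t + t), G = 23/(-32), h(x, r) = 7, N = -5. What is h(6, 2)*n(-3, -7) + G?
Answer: 7593/32 ≈ 237.28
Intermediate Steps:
G = -23/32 (G = 23*(-1/32) = -23/32 ≈ -0.71875)
n(t, c) = 4 - 10*t (n(t, c) = 4 - 5*(t + t) = 4 - 10*t)
h(6, 2)*n(-3, -7) + G = 7*(4 - 10*(-3)) - 23/32 = 7*(4 + 30) - 23/32 = 7*34 - 23/32 = 238 - 23/32 = 7593/32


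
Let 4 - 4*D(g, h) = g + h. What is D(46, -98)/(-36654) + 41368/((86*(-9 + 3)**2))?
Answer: 31588736/2364183 ≈ 13.361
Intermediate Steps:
D(g, h) = 1 - g/4 - h/4 (D(g, h) = 1 - (g + h)/4 = 1 + (-g/4 - h/4) = 1 - g/4 - h/4)
D(46, -98)/(-36654) + 41368/((86*(-9 + 3)**2)) = (1 - 1/4*46 - 1/4*(-98))/(-36654) + 41368/((86*(-9 + 3)**2)) = (1 - 23/2 + 49/2)*(-1/36654) + 41368/((86*(-6)**2)) = 14*(-1/36654) + 41368/((86*36)) = -7/18327 + 41368/3096 = -7/18327 + 41368*(1/3096) = -7/18327 + 5171/387 = 31588736/2364183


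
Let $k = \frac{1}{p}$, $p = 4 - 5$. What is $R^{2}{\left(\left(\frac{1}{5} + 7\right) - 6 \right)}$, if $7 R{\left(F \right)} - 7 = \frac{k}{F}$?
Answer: $\frac{1369}{1764} \approx 0.77608$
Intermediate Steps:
$p = -1$ ($p = 4 - 5 = -1$)
$k = -1$ ($k = \frac{1}{-1} = -1$)
$R{\left(F \right)} = 1 - \frac{1}{7 F}$ ($R{\left(F \right)} = 1 + \frac{\left(-1\right) \frac{1}{F}}{7} = 1 - \frac{1}{7 F}$)
$R^{2}{\left(\left(\frac{1}{5} + 7\right) - 6 \right)} = \left(\frac{- \frac{1}{7} - \left(-1 - \frac{1}{5}\right)}{\left(\frac{1}{5} + 7\right) - 6}\right)^{2} = \left(\frac{- \frac{1}{7} + \left(\left(\frac{1}{5} + 7\right) - 6\right)}{\left(\frac{1}{5} + 7\right) - 6}\right)^{2} = \left(\frac{- \frac{1}{7} + \left(\frac{36}{5} - 6\right)}{\frac{36}{5} - 6}\right)^{2} = \left(\frac{- \frac{1}{7} + \frac{6}{5}}{\frac{6}{5}}\right)^{2} = \left(\frac{5}{6} \cdot \frac{37}{35}\right)^{2} = \left(\frac{37}{42}\right)^{2} = \frac{1369}{1764}$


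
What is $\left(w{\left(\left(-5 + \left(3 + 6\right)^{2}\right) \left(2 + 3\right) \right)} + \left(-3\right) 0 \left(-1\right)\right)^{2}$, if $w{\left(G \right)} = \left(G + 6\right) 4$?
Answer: $2383936$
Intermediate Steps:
$w{\left(G \right)} = 24 + 4 G$ ($w{\left(G \right)} = \left(6 + G\right) 4 = 24 + 4 G$)
$\left(w{\left(\left(-5 + \left(3 + 6\right)^{2}\right) \left(2 + 3\right) \right)} + \left(-3\right) 0 \left(-1\right)\right)^{2} = \left(\left(24 + 4 \left(-5 + \left(3 + 6\right)^{2}\right) \left(2 + 3\right)\right) + \left(-3\right) 0 \left(-1\right)\right)^{2} = \left(\left(24 + 4 \left(-5 + 9^{2}\right) 5\right) + 0 \left(-1\right)\right)^{2} = \left(\left(24 + 4 \left(-5 + 81\right) 5\right) + 0\right)^{2} = \left(\left(24 + 4 \cdot 76 \cdot 5\right) + 0\right)^{2} = \left(\left(24 + 4 \cdot 380\right) + 0\right)^{2} = \left(\left(24 + 1520\right) + 0\right)^{2} = \left(1544 + 0\right)^{2} = 1544^{2} = 2383936$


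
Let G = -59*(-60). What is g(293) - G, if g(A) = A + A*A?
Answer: 82602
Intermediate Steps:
g(A) = A + A²
G = 3540
g(293) - G = 293*(1 + 293) - 1*3540 = 293*294 - 3540 = 86142 - 3540 = 82602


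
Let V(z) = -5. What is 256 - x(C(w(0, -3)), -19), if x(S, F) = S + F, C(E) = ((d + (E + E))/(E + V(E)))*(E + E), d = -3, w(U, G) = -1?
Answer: 830/3 ≈ 276.67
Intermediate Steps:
C(E) = 2*E*(-3 + 2*E)/(-5 + E) (C(E) = ((-3 + (E + E))/(E - 5))*(E + E) = ((-3 + 2*E)/(-5 + E))*(2*E) = 2*E*(-3 + 2*E)/(-5 + E))
x(S, F) = F + S
256 - x(C(w(0, -3)), -19) = 256 - (-19 + 2*(-1)*(-3 + 2*(-1))/(-5 - 1)) = 256 - (-19 + 2*(-1)*(-3 - 2)/(-6)) = 256 - (-19 + 2*(-1)*(-1/6)*(-5)) = 256 - (-19 - 5/3) = 256 - 1*(-62/3) = 256 + 62/3 = 830/3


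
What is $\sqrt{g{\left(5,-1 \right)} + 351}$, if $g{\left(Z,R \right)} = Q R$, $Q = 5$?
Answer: $\sqrt{346} \approx 18.601$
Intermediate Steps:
$g{\left(Z,R \right)} = 5 R$
$\sqrt{g{\left(5,-1 \right)} + 351} = \sqrt{5 \left(-1\right) + 351} = \sqrt{-5 + 351} = \sqrt{346}$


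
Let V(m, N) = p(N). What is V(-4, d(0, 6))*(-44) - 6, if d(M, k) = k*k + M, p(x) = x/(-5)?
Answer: 1554/5 ≈ 310.80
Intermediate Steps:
p(x) = -x/5 (p(x) = x*(-⅕) = -x/5)
d(M, k) = M + k² (d(M, k) = k² + M = M + k²)
V(m, N) = -N/5
V(-4, d(0, 6))*(-44) - 6 = -(0 + 6²)/5*(-44) - 6 = -(0 + 36)/5*(-44) - 6 = -⅕*36*(-44) - 6 = -36/5*(-44) - 6 = 1584/5 - 6 = 1554/5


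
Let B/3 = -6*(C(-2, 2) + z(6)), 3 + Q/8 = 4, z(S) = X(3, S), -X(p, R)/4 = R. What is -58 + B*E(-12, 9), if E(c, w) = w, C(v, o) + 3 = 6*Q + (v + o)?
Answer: -3460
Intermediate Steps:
X(p, R) = -4*R
z(S) = -4*S
Q = 8 (Q = -24 + 8*4 = -24 + 32 = 8)
C(v, o) = 45 + o + v (C(v, o) = -3 + (6*8 + (v + o)) = -3 + (48 + (o + v)) = -3 + (48 + o + v) = 45 + o + v)
B = -378 (B = 3*(-6*((45 + 2 - 2) - 4*6)) = 3*(-6*(45 - 24)) = 3*(-6*21) = 3*(-126) = -378)
-58 + B*E(-12, 9) = -58 - 378*9 = -58 - 3402 = -3460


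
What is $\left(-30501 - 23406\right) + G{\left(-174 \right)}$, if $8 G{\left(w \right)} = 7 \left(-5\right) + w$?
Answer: $- \frac{431465}{8} \approx -53933.0$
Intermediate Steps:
$G{\left(w \right)} = - \frac{35}{8} + \frac{w}{8}$ ($G{\left(w \right)} = \frac{7 \left(-5\right) + w}{8} = \frac{-35 + w}{8} = - \frac{35}{8} + \frac{w}{8}$)
$\left(-30501 - 23406\right) + G{\left(-174 \right)} = \left(-30501 - 23406\right) + \left(- \frac{35}{8} + \frac{1}{8} \left(-174\right)\right) = -53907 - \frac{209}{8} = - \frac{431465}{8}$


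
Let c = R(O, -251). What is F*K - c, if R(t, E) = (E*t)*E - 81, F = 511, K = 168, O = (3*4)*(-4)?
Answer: 3109977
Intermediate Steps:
O = -48 (O = 12*(-4) = -48)
R(t, E) = -81 + t*E² (R(t, E) = t*E² - 81 = -81 + t*E²)
c = -3024129 (c = -81 - 48*(-251)² = -81 - 48*63001 = -81 - 3024048 = -3024129)
F*K - c = 511*168 - 1*(-3024129) = 85848 + 3024129 = 3109977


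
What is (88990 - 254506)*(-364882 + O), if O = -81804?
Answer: 73933679976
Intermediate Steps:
(88990 - 254506)*(-364882 + O) = (88990 - 254506)*(-364882 - 81804) = -165516*(-446686) = 73933679976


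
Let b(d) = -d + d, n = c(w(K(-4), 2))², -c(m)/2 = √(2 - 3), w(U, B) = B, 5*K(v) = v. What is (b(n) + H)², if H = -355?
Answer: 126025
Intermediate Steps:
K(v) = v/5
c(m) = -2*I (c(m) = -2*√(2 - 3) = -2*I)
n = -4 (n = (-2*I)² = -4)
b(d) = 0 (b(d) = -d + d = 0)
(b(n) + H)² = (0 - 355)² = (-355)² = 126025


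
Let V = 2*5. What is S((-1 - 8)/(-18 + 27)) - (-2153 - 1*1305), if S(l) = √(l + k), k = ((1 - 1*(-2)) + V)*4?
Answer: 3458 + √51 ≈ 3465.1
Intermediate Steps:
V = 10
k = 52 (k = ((1 - 1*(-2)) + 10)*4 = ((1 + 2) + 10)*4 = (3 + 10)*4 = 13*4 = 52)
S(l) = √(52 + l) (S(l) = √(l + 52) = √(52 + l))
S((-1 - 8)/(-18 + 27)) - (-2153 - 1*1305) = √(52 + (-1 - 8)/(-18 + 27)) - (-2153 - 1*1305) = √(52 - 9/9) - (-2153 - 1305) = √(52 - 9*⅑) - 1*(-3458) = √(52 - 1) + 3458 = √51 + 3458 = 3458 + √51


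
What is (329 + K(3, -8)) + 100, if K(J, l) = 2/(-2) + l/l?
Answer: 429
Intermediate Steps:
K(J, l) = 0 (K(J, l) = 2*(-1/2) + 1 = -1 + 1 = 0)
(329 + K(3, -8)) + 100 = (329 + 0) + 100 = 329 + 100 = 429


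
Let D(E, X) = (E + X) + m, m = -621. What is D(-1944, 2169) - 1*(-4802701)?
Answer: 4802305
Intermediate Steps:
D(E, X) = -621 + E + X (D(E, X) = (E + X) - 621 = -621 + E + X)
D(-1944, 2169) - 1*(-4802701) = (-621 - 1944 + 2169) - 1*(-4802701) = -396 + 4802701 = 4802305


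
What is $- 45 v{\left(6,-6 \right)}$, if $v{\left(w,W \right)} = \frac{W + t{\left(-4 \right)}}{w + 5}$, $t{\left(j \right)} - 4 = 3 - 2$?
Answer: $\frac{45}{11} \approx 4.0909$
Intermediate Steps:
$t{\left(j \right)} = 5$ ($t{\left(j \right)} = 4 + \left(3 - 2\right) = 4 + 1 = 5$)
$v{\left(w,W \right)} = \frac{5 + W}{5 + w}$ ($v{\left(w,W \right)} = \frac{W + 5}{w + 5} = \frac{5 + W}{5 + w}$)
$- 45 v{\left(6,-6 \right)} = - 45 \frac{5 - 6}{5 + 6} = - 45 \cdot \frac{1}{11} \left(-1\right) = \left(-45\right) \left(- \frac{1}{11}\right) = \frac{45}{11}$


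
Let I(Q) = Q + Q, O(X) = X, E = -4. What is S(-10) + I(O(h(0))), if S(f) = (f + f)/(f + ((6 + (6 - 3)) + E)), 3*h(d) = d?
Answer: 4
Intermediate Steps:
h(d) = d/3
I(Q) = 2*Q
S(f) = 2*f/(5 + f) (S(f) = (f + f)/(f + ((6 + (6 - 3)) - 4)) = (2*f)/(f + ((6 + 3) - 4)) = (2*f)/(f + (9 - 4)) = (2*f)/(f + 5) = (2*f)/(5 + f) = 2*f/(5 + f))
S(-10) + I(O(h(0))) = 2*(-10)/(5 - 10) + 2*((⅓)*0) = 2*(-10)/(-5) + 2*0 = 2*(-10)*(-⅕) + 0 = 4 + 0 = 4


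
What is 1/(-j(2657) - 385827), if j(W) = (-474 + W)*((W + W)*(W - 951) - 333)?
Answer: -1/19790047060 ≈ -5.0530e-11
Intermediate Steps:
j(W) = (-474 + W)*(-333 + 2*W*(-951 + W)) (j(W) = (-474 + W)*((2*W)*(-951 + W) - 333) = (-474 + W)*(2*W*(-951 + W) - 333) = (-474 + W)*(-333 + 2*W*(-951 + W)))
1/(-j(2657) - 385827) = 1/(-(157842 - 2850*2657² + 2*2657³ + 901215*2657) - 385827) = 1/(-(157842 - 2850*7059649 + 2*18757487393 + 2394528255) - 385827) = 1/(-(157842 - 20119999650 + 37514974786 + 2394528255) - 385827) = 1/(-1*19789661233 - 385827) = 1/(-19789661233 - 385827) = 1/(-19790047060) = -1/19790047060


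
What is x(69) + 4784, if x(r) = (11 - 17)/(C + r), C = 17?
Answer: 205709/43 ≈ 4783.9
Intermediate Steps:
x(r) = -6/(17 + r) (x(r) = (11 - 17)/(17 + r) = -6/(17 + r))
x(69) + 4784 = -6/(17 + 69) + 4784 = -6/86 + 4784 = -6*1/86 + 4784 = -3/43 + 4784 = 205709/43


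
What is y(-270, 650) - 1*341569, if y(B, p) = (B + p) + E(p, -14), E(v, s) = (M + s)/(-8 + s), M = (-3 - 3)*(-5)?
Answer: -3753087/11 ≈ -3.4119e+5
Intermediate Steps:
M = 30 (M = -6*(-5) = 30)
E(v, s) = (30 + s)/(-8 + s)
y(B, p) = -8/11 + B + p (y(B, p) = (B + p) + (30 - 14)/(-8 - 14) = (B + p) + 16/(-22) = (B + p) - 1/22*16 = (B + p) - 8/11 = -8/11 + B + p)
y(-270, 650) - 1*341569 = (-8/11 - 270 + 650) - 1*341569 = 4172/11 - 341569 = -3753087/11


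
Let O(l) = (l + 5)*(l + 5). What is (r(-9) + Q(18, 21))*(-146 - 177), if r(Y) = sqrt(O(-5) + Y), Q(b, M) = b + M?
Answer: -12597 - 969*I ≈ -12597.0 - 969.0*I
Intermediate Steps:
O(l) = (5 + l)**2 (O(l) = (5 + l)*(5 + l) = (5 + l)**2)
Q(b, M) = M + b
r(Y) = sqrt(Y) (r(Y) = sqrt((5 - 5)**2 + Y) = sqrt(0**2 + Y) = sqrt(0 + Y) = sqrt(Y))
(r(-9) + Q(18, 21))*(-146 - 177) = (sqrt(-9) + (21 + 18))*(-146 - 177) = (3*I + 39)*(-323) = (39 + 3*I)*(-323) = -12597 - 969*I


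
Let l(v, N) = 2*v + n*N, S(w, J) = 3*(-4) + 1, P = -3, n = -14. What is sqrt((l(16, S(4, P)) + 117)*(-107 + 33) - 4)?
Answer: I*sqrt(22426) ≈ 149.75*I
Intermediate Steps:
S(w, J) = -11 (S(w, J) = -12 + 1 = -11)
l(v, N) = -14*N + 2*v (l(v, N) = 2*v - 14*N = -14*N + 2*v)
sqrt((l(16, S(4, P)) + 117)*(-107 + 33) - 4) = sqrt(((-14*(-11) + 2*16) + 117)*(-107 + 33) - 4) = sqrt(((154 + 32) + 117)*(-74) - 4) = sqrt((186 + 117)*(-74) - 4) = sqrt(303*(-74) - 4) = sqrt(-22422 - 4) = sqrt(-22426) = I*sqrt(22426)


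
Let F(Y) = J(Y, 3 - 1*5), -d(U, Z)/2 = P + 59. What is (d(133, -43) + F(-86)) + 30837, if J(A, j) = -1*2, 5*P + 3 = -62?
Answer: 30743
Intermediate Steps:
P = -13 (P = -⅗ + (⅕)*(-62) = -⅗ - 62/5 = -13)
d(U, Z) = -92 (d(U, Z) = -2*(-13 + 59) = -2*46 = -92)
J(A, j) = -2
F(Y) = -2
(d(133, -43) + F(-86)) + 30837 = (-92 - 2) + 30837 = -94 + 30837 = 30743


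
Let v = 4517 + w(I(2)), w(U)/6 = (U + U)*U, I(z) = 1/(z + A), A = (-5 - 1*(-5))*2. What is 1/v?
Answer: 1/4520 ≈ 0.00022124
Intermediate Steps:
A = 0 (A = (-5 + 5)*2 = 0*2 = 0)
I(z) = 1/z (I(z) = 1/(z + 0) = 1/z)
w(U) = 12*U² (w(U) = 6*((U + U)*U) = 6*((2*U)*U) = 6*(2*U²) = 12*U²)
v = 4520 (v = 4517 + 12*(1/2)² = 4517 + 12*(½)² = 4517 + 12*(¼) = 4517 + 3 = 4520)
1/v = 1/4520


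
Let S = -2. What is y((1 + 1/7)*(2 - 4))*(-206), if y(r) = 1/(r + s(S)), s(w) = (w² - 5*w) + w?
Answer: -721/34 ≈ -21.206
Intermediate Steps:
s(w) = w² - 4*w
y(r) = 1/(12 + r) (y(r) = 1/(r - 2*(-4 - 2)) = 1/(r - 2*(-6)) = 1/(r + 12) = 1/(12 + r))
y((1 + 1/7)*(2 - 4))*(-206) = -206/(12 + (1 + 1/7)*(2 - 4)) = -206/(12 + (1 + ⅐)*(-2)) = -206/(12 + (8/7)*(-2)) = -206/(12 - 16/7) = -206/(68/7) = (7/68)*(-206) = -721/34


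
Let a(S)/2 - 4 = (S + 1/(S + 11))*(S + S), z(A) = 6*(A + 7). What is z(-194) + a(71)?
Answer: 781192/41 ≈ 19053.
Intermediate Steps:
z(A) = 42 + 6*A (z(A) = 6*(7 + A) = 42 + 6*A)
a(S) = 8 + 4*S*(S + 1/(11 + S)) (a(S) = 8 + 2*((S + 1/(S + 11))*(S + S)) = 8 + 2*((S + 1/(11 + S))*(2*S)) = 8 + 2*(2*S*(S + 1/(11 + S))) = 8 + 4*S*(S + 1/(11 + S)))
z(-194) + a(71) = (42 + 6*(-194)) + 4*(22 + 71**3 + 3*71 + 11*71**2)/(11 + 71) = (42 - 1164) + 4*(22 + 357911 + 213 + 11*5041)/82 = -1122 + 4*(1/82)*(22 + 357911 + 213 + 55451) = -1122 + 4*(1/82)*413597 = -1122 + 827194/41 = 781192/41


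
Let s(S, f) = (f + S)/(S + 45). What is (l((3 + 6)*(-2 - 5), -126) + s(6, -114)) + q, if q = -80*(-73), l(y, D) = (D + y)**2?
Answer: 706501/17 ≈ 41559.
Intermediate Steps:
s(S, f) = (S + f)/(45 + S)
q = 5840
(l((3 + 6)*(-2 - 5), -126) + s(6, -114)) + q = ((-126 + (3 + 6)*(-2 - 5))**2 + (6 - 114)/(45 + 6)) + 5840 = ((-126 + 9*(-7))**2 - 108/51) + 5840 = ((-126 - 63)**2 + (1/51)*(-108)) + 5840 = ((-189)**2 - 36/17) + 5840 = (35721 - 36/17) + 5840 = 607221/17 + 5840 = 706501/17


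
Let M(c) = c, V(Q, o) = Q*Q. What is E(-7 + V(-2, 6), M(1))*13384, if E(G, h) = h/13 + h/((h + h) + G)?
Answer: -160608/13 ≈ -12354.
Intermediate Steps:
V(Q, o) = Q**2
E(G, h) = h/13 + h/(G + 2*h) (E(G, h) = h*(1/13) + h/(2*h + G) = h/13 + h/(G + 2*h))
E(-7 + V(-2, 6), M(1))*13384 = ((1/13)*1*(13 + (-7 + (-2)**2) + 2*1)/((-7 + (-2)**2) + 2*1))*13384 = ((1/13)*1*(13 + (-7 + 4) + 2)/((-7 + 4) + 2))*13384 = ((1/13)*1*(13 - 3 + 2)/(-3 + 2))*13384 = ((1/13)*1*12/(-1))*13384 = ((1/13)*1*(-1)*12)*13384 = -12/13*13384 = -160608/13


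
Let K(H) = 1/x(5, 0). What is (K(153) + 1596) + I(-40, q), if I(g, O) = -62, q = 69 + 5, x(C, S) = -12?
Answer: 18407/12 ≈ 1533.9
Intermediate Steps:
q = 74
K(H) = -1/12 (K(H) = 1/(-12) = -1/12)
(K(153) + 1596) + I(-40, q) = (-1/12 + 1596) - 62 = 19151/12 - 62 = 18407/12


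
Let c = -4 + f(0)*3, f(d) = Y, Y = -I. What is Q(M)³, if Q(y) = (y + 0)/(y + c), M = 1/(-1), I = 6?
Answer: 1/12167 ≈ 8.2190e-5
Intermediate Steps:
Y = -6 (Y = -1*6 = -6)
f(d) = -6
M = -1
c = -22 (c = -4 - 6*3 = -4 - 18 = -22)
Q(y) = y/(-22 + y) (Q(y) = (y + 0)/(y - 22) = y/(-22 + y))
Q(M)³ = (-1/(-22 - 1))³ = (-1/(-23))³ = (-1*(-1/23))³ = (1/23)³ = 1/12167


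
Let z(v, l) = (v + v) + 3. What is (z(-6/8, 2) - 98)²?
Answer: 37249/4 ≈ 9312.3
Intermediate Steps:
z(v, l) = 3 + 2*v (z(v, l) = 2*v + 3 = 3 + 2*v)
(z(-6/8, 2) - 98)² = ((3 + 2*(-6/8)) - 98)² = ((3 + 2*(-6*⅛)) - 98)² = ((3 + 2*(-¾)) - 98)² = ((3 - 3/2) - 98)² = (3/2 - 98)² = (-193/2)² = 37249/4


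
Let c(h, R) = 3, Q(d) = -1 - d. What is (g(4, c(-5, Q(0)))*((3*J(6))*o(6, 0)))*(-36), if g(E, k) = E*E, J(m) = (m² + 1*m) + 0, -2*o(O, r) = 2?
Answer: 72576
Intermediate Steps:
o(O, r) = -1 (o(O, r) = -½*2 = -1)
J(m) = m + m² (J(m) = (m² + m) + 0 = (m + m²) + 0 = m + m²)
g(E, k) = E²
(g(4, c(-5, Q(0)))*((3*J(6))*o(6, 0)))*(-36) = (4²*((3*(6*(1 + 6)))*(-1)))*(-36) = (16*((3*(6*7))*(-1)))*(-36) = (16*((3*42)*(-1)))*(-36) = (16*(126*(-1)))*(-36) = (16*(-126))*(-36) = -2016*(-36) = 72576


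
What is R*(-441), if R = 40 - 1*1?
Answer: -17199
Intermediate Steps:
R = 39 (R = 40 - 1 = 39)
R*(-441) = 39*(-441) = -17199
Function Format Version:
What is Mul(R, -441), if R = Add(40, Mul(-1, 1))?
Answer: -17199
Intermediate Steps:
R = 39 (R = Add(40, -1) = 39)
Mul(R, -441) = Mul(39, -441) = -17199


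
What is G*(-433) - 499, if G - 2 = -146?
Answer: 61853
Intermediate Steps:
G = -144 (G = 2 - 146 = -144)
G*(-433) - 499 = -144*(-433) - 499 = 62352 - 499 = 61853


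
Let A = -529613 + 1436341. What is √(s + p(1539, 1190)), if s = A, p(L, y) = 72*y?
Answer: 2*√248102 ≈ 996.20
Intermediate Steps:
A = 906728
s = 906728
√(s + p(1539, 1190)) = √(906728 + 72*1190) = √(906728 + 85680) = √992408 = 2*√248102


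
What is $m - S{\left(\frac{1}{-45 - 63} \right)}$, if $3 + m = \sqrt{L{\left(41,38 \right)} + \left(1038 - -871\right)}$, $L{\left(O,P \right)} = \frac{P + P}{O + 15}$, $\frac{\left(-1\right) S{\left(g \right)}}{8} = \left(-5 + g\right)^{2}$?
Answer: $\frac{288307}{1458} + \frac{\sqrt{374430}}{14} \approx 241.45$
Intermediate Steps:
$S{\left(g \right)} = - 8 \left(-5 + g\right)^{2}$
$L{\left(O,P \right)} = \frac{2 P}{15 + O}$
$m = -3 + \frac{\sqrt{374430}}{14}$ ($m = -3 + \sqrt{2 \cdot 38 \frac{1}{15 + 41} + \left(1038 - -871\right)} = -3 + \sqrt{2 \cdot 38 \cdot \frac{1}{56} + \left(1038 + 871\right)} = -3 + \sqrt{2 \cdot 38 \cdot \frac{1}{56} + 1909} = -3 + \sqrt{\frac{19}{14} + 1909} = -3 + \sqrt{\frac{26745}{14}} = -3 + \frac{\sqrt{374430}}{14} \approx 40.708$)
$m - S{\left(\frac{1}{-45 - 63} \right)} = \left(-3 + \frac{\sqrt{374430}}{14}\right) - - 8 \left(-5 + \frac{1}{-45 - 63}\right)^{2} = \left(-3 + \frac{\sqrt{374430}}{14}\right) - - 8 \left(-5 + \frac{1}{-108}\right)^{2} = \left(-3 + \frac{\sqrt{374430}}{14}\right) - - 8 \left(-5 - \frac{1}{108}\right)^{2} = \left(-3 + \frac{\sqrt{374430}}{14}\right) - - 8 \left(- \frac{541}{108}\right)^{2} = \left(-3 + \frac{\sqrt{374430}}{14}\right) - \left(-8\right) \frac{292681}{11664} = \left(-3 + \frac{\sqrt{374430}}{14}\right) - - \frac{292681}{1458} = \left(-3 + \frac{\sqrt{374430}}{14}\right) + \frac{292681}{1458} = \frac{288307}{1458} + \frac{\sqrt{374430}}{14}$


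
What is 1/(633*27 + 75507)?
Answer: 1/92598 ≈ 1.0799e-5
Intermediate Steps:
1/(633*27 + 75507) = 1/(17091 + 75507) = 1/92598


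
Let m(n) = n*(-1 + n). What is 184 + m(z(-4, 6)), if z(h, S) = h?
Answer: 204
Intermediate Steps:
184 + m(z(-4, 6)) = 184 - 4*(-1 - 4) = 184 - 4*(-5) = 184 + 20 = 204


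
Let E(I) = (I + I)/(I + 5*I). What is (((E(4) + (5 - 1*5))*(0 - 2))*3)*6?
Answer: -12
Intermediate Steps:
E(I) = ⅓ (E(I) = (2*I)/((6*I)) = (2*I)*(1/(6*I)) = ⅓)
(((E(4) + (5 - 1*5))*(0 - 2))*3)*6 = (((⅓ + (5 - 1*5))*(0 - 2))*3)*6 = (((⅓ + (5 - 5))*(-2))*3)*6 = (((⅓ + 0)*(-2))*3)*6 = (((⅓)*(-2))*3)*6 = -⅔*3*6 = -2*6 = -12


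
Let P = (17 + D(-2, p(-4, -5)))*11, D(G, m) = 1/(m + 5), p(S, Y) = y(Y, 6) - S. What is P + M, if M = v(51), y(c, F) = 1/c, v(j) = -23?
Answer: 661/4 ≈ 165.25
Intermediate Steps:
M = -23
p(S, Y) = 1/Y - S
D(G, m) = 1/(5 + m)
P = 753/4 (P = (17 + 1/(5 + (1/(-5) - 1*(-4))))*11 = (17 + 1/(5 + (-1/5 + 4)))*11 = (17 + 1/(5 + 19/5))*11 = (17 + 1/(44/5))*11 = (17 + 5/44)*11 = (753/44)*11 = 753/4 ≈ 188.25)
P + M = 753/4 - 23 = 661/4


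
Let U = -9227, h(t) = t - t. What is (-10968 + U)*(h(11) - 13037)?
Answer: 263282215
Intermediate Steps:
h(t) = 0
(-10968 + U)*(h(11) - 13037) = (-10968 - 9227)*(0 - 13037) = -20195*(-13037) = 263282215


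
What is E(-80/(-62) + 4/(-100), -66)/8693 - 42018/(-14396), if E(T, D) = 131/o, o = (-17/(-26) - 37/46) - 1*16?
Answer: 881644305011/302161221406 ≈ 2.9178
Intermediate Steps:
o = -4829/299 (o = (-17*(-1/26) - 37*1/46) - 16 = (17/26 - 37/46) - 16 = -45/299 - 16 = -4829/299 ≈ -16.151)
E(T, D) = -39169/4829 (E(T, D) = 131/(-4829/299) = 131*(-299/4829) = -39169/4829)
E(-80/(-62) + 4/(-100), -66)/8693 - 42018/(-14396) = -39169/4829/8693 - 42018/(-14396) = -39169/4829*1/8693 - 42018*(-1/14396) = -39169/41978497 + 21009/7198 = 881644305011/302161221406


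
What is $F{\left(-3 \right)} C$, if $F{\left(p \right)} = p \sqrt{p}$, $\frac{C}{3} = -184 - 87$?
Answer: $2439 i \sqrt{3} \approx 4224.5 i$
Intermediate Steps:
$C = -813$ ($C = 3 \left(-184 - 87\right) = 3 \left(-271\right) = -813$)
$F{\left(p \right)} = p^{\frac{3}{2}}$
$F{\left(-3 \right)} C = \left(-3\right)^{\frac{3}{2}} \left(-813\right) = - 3 i \sqrt{3} \left(-813\right) = 2439 i \sqrt{3}$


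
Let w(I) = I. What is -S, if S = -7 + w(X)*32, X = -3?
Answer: 103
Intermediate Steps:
S = -103 (S = -7 - 3*32 = -7 - 96 = -103)
-S = -1*(-103) = 103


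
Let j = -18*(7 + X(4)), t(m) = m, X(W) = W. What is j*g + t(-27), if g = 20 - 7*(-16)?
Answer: -26163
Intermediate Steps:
g = 132 (g = 20 + 112 = 132)
j = -198 (j = -18*(7 + 4) = -18*11 = -198)
j*g + t(-27) = -198*132 - 27 = -26136 - 27 = -26163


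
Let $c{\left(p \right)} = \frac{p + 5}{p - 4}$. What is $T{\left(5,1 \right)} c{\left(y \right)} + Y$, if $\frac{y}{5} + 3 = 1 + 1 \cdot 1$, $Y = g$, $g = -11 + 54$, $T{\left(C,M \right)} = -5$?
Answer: $43$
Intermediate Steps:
$g = 43$
$Y = 43$
$y = -5$ ($y = -15 + 5 \left(1 + 1 \cdot 1\right) = -15 + 5 \left(1 + 1\right) = -15 + 5 \cdot 2 = -15 + 10 = -5$)
$c{\left(p \right)} = \frac{5 + p}{-4 + p}$
$T{\left(5,1 \right)} c{\left(y \right)} + Y = - 5 \frac{5 - 5}{-4 - 5} + 43 = - 5 \frac{1}{-9} \cdot 0 + 43 = - 5 \left(\left(- \frac{1}{9}\right) 0\right) + 43 = \left(-5\right) 0 + 43 = 0 + 43 = 43$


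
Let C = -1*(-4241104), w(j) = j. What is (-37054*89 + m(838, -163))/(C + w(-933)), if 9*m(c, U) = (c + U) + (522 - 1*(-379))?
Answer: -29678678/38161539 ≈ -0.77771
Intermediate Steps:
C = 4241104
m(c, U) = 901/9 + U/9 + c/9 (m(c, U) = ((c + U) + (522 - 1*(-379)))/9 = ((U + c) + (522 + 379))/9 = ((U + c) + 901)/9 = (901 + U + c)/9 = 901/9 + U/9 + c/9)
(-37054*89 + m(838, -163))/(C + w(-933)) = (-37054*89 + (901/9 + (1/9)*(-163) + (1/9)*838))/(4241104 - 933) = (-3297806 + (901/9 - 163/9 + 838/9))/4240171 = (-3297806 + 1576/9)*(1/4240171) = -29678678/9*1/4240171 = -29678678/38161539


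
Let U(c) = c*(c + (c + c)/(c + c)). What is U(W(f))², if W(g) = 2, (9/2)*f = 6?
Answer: 36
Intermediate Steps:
f = 4/3 (f = (2/9)*6 = 4/3 ≈ 1.3333)
U(c) = c*(1 + c) (U(c) = c*(c + (2*c)/((2*c))) = c*(c + (2*c)*(1/(2*c))) = c*(c + 1) = c*(1 + c))
U(W(f))² = (2*(1 + 2))² = (2*3)² = 6² = 36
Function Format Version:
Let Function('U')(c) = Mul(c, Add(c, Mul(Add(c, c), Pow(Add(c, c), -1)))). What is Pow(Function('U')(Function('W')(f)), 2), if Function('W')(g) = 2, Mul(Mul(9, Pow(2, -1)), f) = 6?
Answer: 36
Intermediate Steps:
f = Rational(4, 3) (f = Mul(Rational(2, 9), 6) = Rational(4, 3) ≈ 1.3333)
Function('U')(c) = Mul(c, Add(1, c)) (Function('U')(c) = Mul(c, Add(c, Mul(Mul(2, c), Pow(Mul(2, c), -1)))) = Mul(c, Add(c, Mul(Mul(2, c), Mul(Rational(1, 2), Pow(c, -1))))) = Mul(c, Add(c, 1)) = Mul(c, Add(1, c)))
Pow(Function('U')(Function('W')(f)), 2) = Pow(Mul(2, Add(1, 2)), 2) = Pow(Mul(2, 3), 2) = Pow(6, 2) = 36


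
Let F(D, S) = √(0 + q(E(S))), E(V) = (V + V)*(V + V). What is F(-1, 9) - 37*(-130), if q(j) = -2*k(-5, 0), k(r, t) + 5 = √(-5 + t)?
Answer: 4810 + √(10 - 2*I*√5) ≈ 4813.2 - 0.69081*I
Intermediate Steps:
k(r, t) = -5 + √(-5 + t)
E(V) = 4*V² (E(V) = (2*V)*(2*V) = 4*V²)
q(j) = 10 - 2*I*√5 (q(j) = -2*(-5 + √(-5 + 0)) = -2*(-5 + √(-5)) = -2*(-5 + I*√5) = 10 - 2*I*√5)
F(D, S) = √(10 - 2*I*√5) (F(D, S) = √(0 + (10 - 2*I*√5)) = √(10 - 2*I*√5))
F(-1, 9) - 37*(-130) = √(10 - 2*I*√5) - 37*(-130) = √(10 - 2*I*√5) + 4810 = 4810 + √(10 - 2*I*√5)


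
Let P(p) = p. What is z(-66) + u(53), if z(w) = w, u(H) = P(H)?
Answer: -13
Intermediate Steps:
u(H) = H
z(-66) + u(53) = -66 + 53 = -13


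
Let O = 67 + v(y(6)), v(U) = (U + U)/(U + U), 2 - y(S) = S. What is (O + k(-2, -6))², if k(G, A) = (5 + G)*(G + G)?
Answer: 3136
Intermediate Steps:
y(S) = 2 - S
k(G, A) = 2*G*(5 + G) (k(G, A) = (5 + G)*(2*G) = 2*G*(5 + G))
v(U) = 1 (v(U) = (2*U)/((2*U)) = (2*U)*(1/(2*U)) = 1)
O = 68 (O = 67 + 1 = 68)
(O + k(-2, -6))² = (68 + 2*(-2)*(5 - 2))² = (68 + 2*(-2)*3)² = (68 - 12)² = 56² = 3136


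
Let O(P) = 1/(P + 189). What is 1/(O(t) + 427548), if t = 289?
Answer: 478/204367945 ≈ 2.3389e-6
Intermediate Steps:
O(P) = 1/(189 + P)
1/(O(t) + 427548) = 1/(1/(189 + 289) + 427548) = 1/(1/478 + 427548) = 1/(204367945/478) = 478/204367945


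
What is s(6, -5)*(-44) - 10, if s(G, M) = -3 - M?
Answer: -98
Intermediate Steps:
s(6, -5)*(-44) - 10 = (-3 - 1*(-5))*(-44) - 10 = (-3 + 5)*(-44) - 10 = 2*(-44) - 10 = -88 - 10 = -98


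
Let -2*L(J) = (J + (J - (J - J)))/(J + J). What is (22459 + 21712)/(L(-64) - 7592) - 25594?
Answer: -388733232/15185 ≈ -25600.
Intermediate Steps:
L(J) = -½ (L(J) = -(J + (J - (J - J)))/(2*(J + J)) = -(J + (J - 1*0))/(2*(2*J)) = -(J + (J + 0))*1/(2*J)/2 = -(J + J)*1/(2*J)/2 = -2*J*1/(2*J)/2 = -½*1 = -½)
(22459 + 21712)/(L(-64) - 7592) - 25594 = (22459 + 21712)/(-½ - 7592) - 25594 = 44171/(-15185/2) - 25594 = 44171*(-2/15185) - 25594 = -88342/15185 - 25594 = -388733232/15185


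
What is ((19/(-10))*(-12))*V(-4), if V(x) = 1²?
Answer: 114/5 ≈ 22.800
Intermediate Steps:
V(x) = 1
((19/(-10))*(-12))*V(-4) = ((19/(-10))*(-12))*1 = ((19*(-⅒))*(-12))*1 = -19/10*(-12)*1 = (114/5)*1 = 114/5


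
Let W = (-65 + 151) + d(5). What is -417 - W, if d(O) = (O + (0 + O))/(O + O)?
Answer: -504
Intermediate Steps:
d(O) = 1 (d(O) = (O + O)/((2*O)) = (2*O)*(1/(2*O)) = 1)
W = 87 (W = (-65 + 151) + 1 = 86 + 1 = 87)
-417 - W = -417 - 1*87 = -417 - 87 = -504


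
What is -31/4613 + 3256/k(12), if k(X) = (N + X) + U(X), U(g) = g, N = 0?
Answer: 1877398/13839 ≈ 135.66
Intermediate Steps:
k(X) = 2*X (k(X) = (0 + X) + X = X + X = 2*X)
-31/4613 + 3256/k(12) = -31/4613 + 3256/((2*12)) = -31*1/4613 + 3256/24 = -31/4613 + 3256*(1/24) = -31/4613 + 407/3 = 1877398/13839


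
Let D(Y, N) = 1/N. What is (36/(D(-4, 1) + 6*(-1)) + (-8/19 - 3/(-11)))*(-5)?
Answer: 7679/209 ≈ 36.742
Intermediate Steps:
(36/(D(-4, 1) + 6*(-1)) + (-8/19 - 3/(-11)))*(-5) = (36/(1/1 + 6*(-1)) + (-8/19 - 3/(-11)))*(-5) = (36/(1 - 6) + (-8*1/19 - 3*(-1/11)))*(-5) = (36/(-5) + (-8/19 + 3/11))*(-5) = (36*(-⅕) - 31/209)*(-5) = (-36/5 - 31/209)*(-5) = -7679/1045*(-5) = 7679/209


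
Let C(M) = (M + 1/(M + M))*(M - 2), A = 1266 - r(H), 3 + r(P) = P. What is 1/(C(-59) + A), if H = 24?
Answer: 118/571653 ≈ 0.00020642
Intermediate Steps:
r(P) = -3 + P
A = 1245 (A = 1266 - (-3 + 24) = 1266 - 1*21 = 1266 - 21 = 1245)
C(M) = (-2 + M)*(M + 1/(2*M)) (C(M) = (M + 1/(2*M))*(-2 + M) = (-2 + M)*(M + 1/(2*M)))
1/(C(-59) + A) = 1/((1/2 + (-59)**2 - 1/(-59) - 2*(-59)) + 1245) = 1/((1/2 + 3481 - 1*(-1/59) + 118) + 1245) = 1/((1/2 + 3481 + 1/59 + 118) + 1245) = 1/(424743/118 + 1245) = 1/(571653/118) = 118/571653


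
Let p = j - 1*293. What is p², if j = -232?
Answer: 275625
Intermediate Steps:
p = -525 (p = -232 - 1*293 = -232 - 293 = -525)
p² = (-525)² = 275625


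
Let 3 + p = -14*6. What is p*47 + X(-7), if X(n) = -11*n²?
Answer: -4628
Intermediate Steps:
p = -87 (p = -3 - 14*6 = -3 - 84 = -87)
p*47 + X(-7) = -87*47 - 11*(-7)² = -4089 - 11*49 = -4089 - 539 = -4628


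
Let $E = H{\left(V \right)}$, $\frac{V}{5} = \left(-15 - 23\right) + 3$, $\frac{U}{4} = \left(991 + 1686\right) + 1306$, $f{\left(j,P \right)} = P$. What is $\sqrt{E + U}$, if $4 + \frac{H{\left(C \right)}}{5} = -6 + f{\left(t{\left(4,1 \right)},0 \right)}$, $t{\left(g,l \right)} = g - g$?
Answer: $\sqrt{15882} \approx 126.02$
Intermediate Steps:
$t{\left(g,l \right)} = 0$
$U = 15932$ ($U = 4 \left(\left(991 + 1686\right) + 1306\right) = 4 \left(2677 + 1306\right) = 4 \cdot 3983 = 15932$)
$V = -175$ ($V = 5 \left(\left(-15 - 23\right) + 3\right) = 5 \left(-38 + 3\right) = 5 \left(-35\right) = -175$)
$H{\left(C \right)} = -50$ ($H{\left(C \right)} = -20 + 5 \left(-6 + 0\right) = -20 + 5 \left(-6\right) = -20 - 30 = -50$)
$E = -50$
$\sqrt{E + U} = \sqrt{-50 + 15932} = \sqrt{15882}$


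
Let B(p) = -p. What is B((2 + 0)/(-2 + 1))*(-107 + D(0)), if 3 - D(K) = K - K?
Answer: -208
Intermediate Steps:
D(K) = 3 (D(K) = 3 - (K - K) = 3 - 1*0 = 3 + 0 = 3)
B((2 + 0)/(-2 + 1))*(-107 + D(0)) = (-(2 + 0)/(-2 + 1))*(-107 + 3) = -2/(-1)*(-104) = -2*(-1)*(-104) = -1*(-2)*(-104) = 2*(-104) = -208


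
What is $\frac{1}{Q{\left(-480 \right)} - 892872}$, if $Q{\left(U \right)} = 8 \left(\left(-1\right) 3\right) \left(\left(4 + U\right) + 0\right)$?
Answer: $- \frac{1}{881448} \approx -1.1345 \cdot 10^{-6}$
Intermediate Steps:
$Q{\left(U \right)} = -96 - 24 U$ ($Q{\left(U \right)} = 8 \left(-3\right) \left(4 + U\right) = - 24 \left(4 + U\right) = -96 - 24 U$)
$\frac{1}{Q{\left(-480 \right)} - 892872} = \frac{1}{\left(-96 - -11520\right) - 892872} = \frac{1}{\left(-96 + 11520\right) - 892872} = \frac{1}{11424 - 892872} = \frac{1}{-881448} = - \frac{1}{881448}$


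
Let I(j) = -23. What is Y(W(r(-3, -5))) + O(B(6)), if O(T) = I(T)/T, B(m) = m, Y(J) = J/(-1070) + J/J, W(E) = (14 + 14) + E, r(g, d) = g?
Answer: -917/321 ≈ -2.8567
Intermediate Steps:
W(E) = 28 + E
Y(J) = 1 - J/1070 (Y(J) = J*(-1/1070) + 1 = -J/1070 + 1 = 1 - J/1070)
O(T) = -23/T
Y(W(r(-3, -5))) + O(B(6)) = (1 - (28 - 3)/1070) - 23/6 = (1 - 1/1070*25) - 23*⅙ = (1 - 5/214) - 23/6 = 209/214 - 23/6 = -917/321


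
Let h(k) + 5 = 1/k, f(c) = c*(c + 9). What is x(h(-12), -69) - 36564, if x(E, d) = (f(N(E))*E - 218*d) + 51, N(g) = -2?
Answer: -128399/6 ≈ -21400.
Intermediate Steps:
f(c) = c*(9 + c)
h(k) = -5 + 1/k
x(E, d) = 51 - 218*d - 14*E (x(E, d) = ((-2*(9 - 2))*E - 218*d) + 51 = ((-2*7)*E - 218*d) + 51 = (-14*E - 218*d) + 51 = (-218*d - 14*E) + 51 = 51 - 218*d - 14*E)
x(h(-12), -69) - 36564 = (51 - 218*(-69) - 14*(-5 + 1/(-12))) - 36564 = (51 + 15042 - 14*(-5 - 1/12)) - 36564 = (51 + 15042 - 14*(-61/12)) - 36564 = (51 + 15042 + 427/6) - 36564 = 90985/6 - 36564 = -128399/6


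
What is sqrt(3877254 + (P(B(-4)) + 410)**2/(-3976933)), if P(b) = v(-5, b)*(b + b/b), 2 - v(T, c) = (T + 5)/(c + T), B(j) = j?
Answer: sqrt(61322633441224724678)/3976933 ≈ 1969.1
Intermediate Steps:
v(T, c) = 2 - (5 + T)/(T + c) (v(T, c) = 2 - (T + 5)/(c + T) = 2 - (5 + T)/(T + c))
P(b) = (1 + b)*(-10 + 2*b)/(-5 + b) (P(b) = ((-5 - 5 + 2*b)/(-5 + b))*(b + b/b) = ((-10 + 2*b)/(-5 + b))*(b + 1) = ((-10 + 2*b)/(-5 + b))*(1 + b) = (1 + b)*(-10 + 2*b)/(-5 + b))
sqrt(3877254 + (P(B(-4)) + 410)**2/(-3976933)) = sqrt(3877254 + ((2 + 2*(-4)) + 410)**2/(-3976933)) = sqrt(3877254 + ((2 - 8) + 410)**2*(-1/3976933)) = sqrt(3877254 + (-6 + 410)**2*(-1/3976933)) = sqrt(3877254 + 404**2*(-1/3976933)) = sqrt(3877254 + 163216*(-1/3976933)) = sqrt(3877254 - 163216/3976933) = sqrt(15419579218766/3976933) = sqrt(61322633441224724678)/3976933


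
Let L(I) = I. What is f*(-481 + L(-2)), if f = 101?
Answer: -48783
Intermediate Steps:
f*(-481 + L(-2)) = 101*(-481 - 2) = 101*(-483) = -48783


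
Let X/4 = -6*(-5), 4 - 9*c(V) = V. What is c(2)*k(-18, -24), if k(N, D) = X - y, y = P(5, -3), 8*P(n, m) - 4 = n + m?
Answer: 53/2 ≈ 26.500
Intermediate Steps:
c(V) = 4/9 - V/9
P(n, m) = 1/2 + m/8 + n/8 (P(n, m) = 1/2 + (n + m)/8 = 1/2 + (m + n)/8 = 1/2 + (m/8 + n/8) = 1/2 + m/8 + n/8)
X = 120 (X = 4*(-6*(-5)) = 4*30 = 120)
y = 3/4 (y = 1/2 + (1/8)*(-3) + (1/8)*5 = 1/2 - 3/8 + 5/8 = 3/4 ≈ 0.75000)
k(N, D) = 477/4 (k(N, D) = 120 - 1*3/4 = 120 - 3/4 = 477/4)
c(2)*k(-18, -24) = (4/9 - 1/9*2)*(477/4) = (4/9 - 2/9)*(477/4) = (2/9)*(477/4) = 53/2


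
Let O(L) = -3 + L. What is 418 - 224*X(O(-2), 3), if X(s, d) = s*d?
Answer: 3778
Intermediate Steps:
X(s, d) = d*s
418 - 224*X(O(-2), 3) = 418 - 672*(-3 - 2) = 418 - 672*(-5) = 418 - 224*(-15) = 418 + 3360 = 3778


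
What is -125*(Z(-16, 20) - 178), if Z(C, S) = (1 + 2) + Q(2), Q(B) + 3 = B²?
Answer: 21750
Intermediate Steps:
Q(B) = -3 + B²
Z(C, S) = 4 (Z(C, S) = (1 + 2) + (-3 + 2²) = 3 + (-3 + 4) = 3 + 1 = 4)
-125*(Z(-16, 20) - 178) = -125*(4 - 178) = -125*(-174) = 21750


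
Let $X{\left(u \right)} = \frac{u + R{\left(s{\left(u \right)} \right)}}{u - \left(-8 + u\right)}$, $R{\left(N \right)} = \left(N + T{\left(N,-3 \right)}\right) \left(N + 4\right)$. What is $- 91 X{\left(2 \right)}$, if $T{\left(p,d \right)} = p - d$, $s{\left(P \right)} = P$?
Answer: $- \frac{1001}{2} \approx -500.5$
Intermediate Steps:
$R{\left(N \right)} = \left(3 + 2 N\right) \left(4 + N\right)$ ($R{\left(N \right)} = \left(N + \left(N - -3\right)\right) \left(N + 4\right) = \left(N + \left(N + 3\right)\right) \left(4 + N\right) = \left(N + \left(3 + N\right)\right) \left(4 + N\right) = \left(3 + 2 N\right) \left(4 + N\right)$)
$X{\left(u \right)} = \frac{3}{2} + \frac{u^{2}}{4} + \frac{3 u}{2}$ ($X{\left(u \right)} = \frac{u + \left(12 + 2 u^{2} + 11 u\right)}{u - \left(-8 + u\right)} = \frac{12 + 2 u^{2} + 12 u}{8} = \left(12 + 2 u^{2} + 12 u\right) \frac{1}{8} = \frac{3}{2} + \frac{u^{2}}{4} + \frac{3 u}{2}$)
$- 91 X{\left(2 \right)} = - 91 \left(\frac{3}{2} + \frac{2^{2}}{4} + \frac{3}{2} \cdot 2\right) = - 91 \left(\frac{3}{2} + \frac{1}{4} \cdot 4 + 3\right) = - 91 \left(\frac{3}{2} + 1 + 3\right) = \left(-91\right) \frac{11}{2} = - \frac{1001}{2}$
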